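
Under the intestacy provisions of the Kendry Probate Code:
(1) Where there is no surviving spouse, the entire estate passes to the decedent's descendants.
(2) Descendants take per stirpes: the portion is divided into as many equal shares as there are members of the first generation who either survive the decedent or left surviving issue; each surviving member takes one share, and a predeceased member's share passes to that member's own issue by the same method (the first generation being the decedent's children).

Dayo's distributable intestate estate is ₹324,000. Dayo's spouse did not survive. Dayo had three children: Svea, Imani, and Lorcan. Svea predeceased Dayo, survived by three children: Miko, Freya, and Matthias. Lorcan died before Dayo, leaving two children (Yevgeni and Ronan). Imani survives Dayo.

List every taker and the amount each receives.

The entire ₹324,000 passes to the descendants.
That amount (₹324,000) is divided into 3 shares of ₹108,000: Imani takes ₹108,000; Svea's ₹108,000 share passes to Svea's issue; Lorcan's ₹108,000 share passes to Lorcan's issue.
Svea's share (₹108,000) is divided into 3 shares of ₹36,000: Miko, Freya, and Matthias each take ₹36,000.
Lorcan's share (₹108,000) is divided into 2 shares of ₹54,000: Yevgeni and Ronan each take ₹54,000.

Miko: ₹36,000; Freya: ₹36,000; Matthias: ₹36,000; Imani: ₹108,000; Yevgeni: ₹54,000; Ronan: ₹54,000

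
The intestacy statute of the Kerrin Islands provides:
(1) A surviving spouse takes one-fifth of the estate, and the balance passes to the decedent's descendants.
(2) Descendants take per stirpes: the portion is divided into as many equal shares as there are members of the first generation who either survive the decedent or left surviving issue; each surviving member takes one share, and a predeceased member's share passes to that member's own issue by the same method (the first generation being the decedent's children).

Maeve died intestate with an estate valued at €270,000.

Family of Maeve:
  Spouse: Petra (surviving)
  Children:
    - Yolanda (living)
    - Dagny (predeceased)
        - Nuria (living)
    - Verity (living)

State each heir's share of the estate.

Petra takes one-fifth of €270,000 = €54,000. The remaining €216,000 passes to the descendants.
The descendants' portion (€216,000) is divided into 3 shares of €72,000: Yolanda and Verity each take €72,000; Dagny's €72,000 share passes to Dagny's issue.
Dagny's share (€72,000) passes entirely to Nuria.

Petra: €54,000; Yolanda: €72,000; Nuria: €72,000; Verity: €72,000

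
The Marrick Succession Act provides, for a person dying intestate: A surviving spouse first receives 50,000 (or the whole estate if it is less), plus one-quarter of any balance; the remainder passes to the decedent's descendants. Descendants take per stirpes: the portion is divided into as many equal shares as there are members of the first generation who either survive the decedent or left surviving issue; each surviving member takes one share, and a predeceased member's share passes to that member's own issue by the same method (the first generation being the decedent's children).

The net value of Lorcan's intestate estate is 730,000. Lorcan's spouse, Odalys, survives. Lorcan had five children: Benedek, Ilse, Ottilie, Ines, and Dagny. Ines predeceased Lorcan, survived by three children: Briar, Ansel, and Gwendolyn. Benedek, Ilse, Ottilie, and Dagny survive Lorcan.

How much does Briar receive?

Briar receives 34,000.

Odalys first takes 50,000, leaving a balance of 680,000. Odalys then takes one-quarter of the balance (170,000), for a total of 220,000. The remaining 510,000 passes to the descendants.
The descendants' portion (510,000) is divided into 5 shares of 102,000: Benedek, Ilse, Ottilie, and Dagny each take 102,000; Ines's 102,000 share passes to Ines's issue.
Ines's share (102,000) is divided into 3 shares of 34,000: Briar, Ansel, and Gwendolyn each take 34,000.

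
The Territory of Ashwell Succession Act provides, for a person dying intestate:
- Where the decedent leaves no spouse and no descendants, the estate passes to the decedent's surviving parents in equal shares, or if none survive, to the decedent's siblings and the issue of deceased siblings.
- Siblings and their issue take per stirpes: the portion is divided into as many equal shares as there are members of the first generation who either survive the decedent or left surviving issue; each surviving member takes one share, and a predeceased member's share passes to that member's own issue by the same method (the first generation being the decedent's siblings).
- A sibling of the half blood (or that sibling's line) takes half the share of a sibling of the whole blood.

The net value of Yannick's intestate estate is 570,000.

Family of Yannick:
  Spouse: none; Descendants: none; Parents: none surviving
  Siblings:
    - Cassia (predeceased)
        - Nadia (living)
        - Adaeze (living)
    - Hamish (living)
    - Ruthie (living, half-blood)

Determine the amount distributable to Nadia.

The entire 570,000 passes to the siblings and their issue.
Counting each half-blood sibling's line as half a unit, there are 5/2 units in 570,000, so one unit is 228,000. Whole-blood lines (Cassia and Hamish) take 228,000 each; half-blood lines (Ruthie) take 114,000 each.
Cassia's share (228,000) is divided into 2 shares of 114,000: Nadia and Adaeze each take 114,000.

Nadia receives 114,000.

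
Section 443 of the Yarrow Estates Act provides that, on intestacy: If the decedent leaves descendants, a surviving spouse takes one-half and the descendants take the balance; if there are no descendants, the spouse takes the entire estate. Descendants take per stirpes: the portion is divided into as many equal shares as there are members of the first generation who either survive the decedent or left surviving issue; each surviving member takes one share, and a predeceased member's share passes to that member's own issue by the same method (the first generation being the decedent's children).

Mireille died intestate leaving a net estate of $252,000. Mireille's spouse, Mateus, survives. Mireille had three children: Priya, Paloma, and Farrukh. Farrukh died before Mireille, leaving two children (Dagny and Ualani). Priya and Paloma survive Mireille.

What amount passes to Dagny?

Dagny receives $21,000.

Mateus takes one-half of $252,000 = $126,000. The remaining $126,000 passes to the descendants.
The descendants' portion ($126,000) is divided into 3 shares of $42,000: Priya and Paloma each take $42,000; Farrukh's $42,000 share passes to Farrukh's issue.
Farrukh's share ($42,000) is divided into 2 shares of $21,000: Dagny and Ualani each take $21,000.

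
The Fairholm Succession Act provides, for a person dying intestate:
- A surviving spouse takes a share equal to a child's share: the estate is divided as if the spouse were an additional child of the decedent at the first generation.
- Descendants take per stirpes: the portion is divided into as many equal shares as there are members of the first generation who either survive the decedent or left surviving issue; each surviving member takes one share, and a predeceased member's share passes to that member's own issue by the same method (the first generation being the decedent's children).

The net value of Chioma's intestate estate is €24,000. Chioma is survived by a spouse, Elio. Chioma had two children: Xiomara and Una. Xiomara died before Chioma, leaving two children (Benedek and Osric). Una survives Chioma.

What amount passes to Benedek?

The spouse counts as an additional share at the children's level, so there are 3 primary shares of €8,000. Elio takes one such share (€8,000).
The children's combined portion (€16,000) is divided into 2 shares of €8,000: Una takes €8,000; Xiomara's €8,000 share passes to Xiomara's issue.
Xiomara's share (€8,000) is divided into 2 shares of €4,000: Benedek and Osric each take €4,000.

Benedek receives €4,000.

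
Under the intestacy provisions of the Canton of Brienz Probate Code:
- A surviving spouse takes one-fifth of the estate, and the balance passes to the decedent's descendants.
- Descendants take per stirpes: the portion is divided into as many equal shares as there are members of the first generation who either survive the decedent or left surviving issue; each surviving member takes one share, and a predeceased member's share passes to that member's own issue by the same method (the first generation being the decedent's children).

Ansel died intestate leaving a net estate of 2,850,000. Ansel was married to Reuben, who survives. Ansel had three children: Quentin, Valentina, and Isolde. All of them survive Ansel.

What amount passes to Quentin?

Quentin receives 760,000.

Reuben takes one-fifth of 2,850,000 = 570,000. The remaining 2,280,000 passes to the descendants.
The descendants' portion (2,280,000) is divided into 3 shares of 760,000: Quentin, Valentina, and Isolde each take 760,000.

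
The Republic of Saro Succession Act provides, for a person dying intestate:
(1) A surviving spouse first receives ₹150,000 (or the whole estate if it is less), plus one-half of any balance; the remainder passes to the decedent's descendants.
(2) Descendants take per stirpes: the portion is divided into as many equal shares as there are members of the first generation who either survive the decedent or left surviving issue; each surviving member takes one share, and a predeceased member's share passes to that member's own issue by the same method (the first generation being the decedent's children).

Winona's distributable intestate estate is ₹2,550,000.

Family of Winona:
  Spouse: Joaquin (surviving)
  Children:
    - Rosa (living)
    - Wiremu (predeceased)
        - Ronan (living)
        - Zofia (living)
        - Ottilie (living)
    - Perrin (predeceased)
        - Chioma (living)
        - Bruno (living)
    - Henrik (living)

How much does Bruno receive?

Bruno receives ₹150,000.

Joaquin first takes ₹150,000, leaving a balance of ₹2,400,000. Joaquin then takes one-half of the balance (₹1,200,000), for a total of ₹1,350,000. The remaining ₹1,200,000 passes to the descendants.
The descendants' portion (₹1,200,000) is divided into 4 shares of ₹300,000: Rosa and Henrik each take ₹300,000; Wiremu's ₹300,000 share passes to Wiremu's issue; Perrin's ₹300,000 share passes to Perrin's issue.
Wiremu's share (₹300,000) is divided into 3 shares of ₹100,000: Ronan, Zofia, and Ottilie each take ₹100,000.
Perrin's share (₹300,000) is divided into 2 shares of ₹150,000: Chioma and Bruno each take ₹150,000.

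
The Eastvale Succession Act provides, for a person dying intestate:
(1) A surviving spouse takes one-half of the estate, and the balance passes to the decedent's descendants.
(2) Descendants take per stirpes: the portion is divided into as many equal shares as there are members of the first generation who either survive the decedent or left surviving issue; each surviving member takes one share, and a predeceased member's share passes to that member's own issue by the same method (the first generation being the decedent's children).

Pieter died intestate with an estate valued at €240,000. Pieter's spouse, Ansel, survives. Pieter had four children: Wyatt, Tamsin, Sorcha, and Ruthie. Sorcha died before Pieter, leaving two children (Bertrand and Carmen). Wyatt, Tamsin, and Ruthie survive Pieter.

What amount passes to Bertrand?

Bertrand receives €15,000.

Ansel takes one-half of €240,000 = €120,000. The remaining €120,000 passes to the descendants.
The descendants' portion (€120,000) is divided into 4 shares of €30,000: Wyatt, Tamsin, and Ruthie each take €30,000; Sorcha's €30,000 share passes to Sorcha's issue.
Sorcha's share (€30,000) is divided into 2 shares of €15,000: Bertrand and Carmen each take €15,000.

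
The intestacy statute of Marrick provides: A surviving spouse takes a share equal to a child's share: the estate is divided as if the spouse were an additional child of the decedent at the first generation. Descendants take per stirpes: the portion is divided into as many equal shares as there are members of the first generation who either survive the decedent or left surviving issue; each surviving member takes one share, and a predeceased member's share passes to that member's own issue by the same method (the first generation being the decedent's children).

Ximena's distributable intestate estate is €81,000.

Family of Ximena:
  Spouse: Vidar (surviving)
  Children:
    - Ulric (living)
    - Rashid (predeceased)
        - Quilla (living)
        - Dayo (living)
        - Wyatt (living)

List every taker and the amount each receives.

The spouse counts as an additional share at the children's level, so there are 3 primary shares of €27,000. Vidar takes one such share (€27,000).
The children's combined portion (€54,000) is divided into 2 shares of €27,000: Ulric takes €27,000; Rashid's €27,000 share passes to Rashid's issue.
Rashid's share (€27,000) is divided into 3 shares of €9,000: Quilla, Dayo, and Wyatt each take €9,000.

Vidar: €27,000; Ulric: €27,000; Quilla: €9,000; Dayo: €9,000; Wyatt: €9,000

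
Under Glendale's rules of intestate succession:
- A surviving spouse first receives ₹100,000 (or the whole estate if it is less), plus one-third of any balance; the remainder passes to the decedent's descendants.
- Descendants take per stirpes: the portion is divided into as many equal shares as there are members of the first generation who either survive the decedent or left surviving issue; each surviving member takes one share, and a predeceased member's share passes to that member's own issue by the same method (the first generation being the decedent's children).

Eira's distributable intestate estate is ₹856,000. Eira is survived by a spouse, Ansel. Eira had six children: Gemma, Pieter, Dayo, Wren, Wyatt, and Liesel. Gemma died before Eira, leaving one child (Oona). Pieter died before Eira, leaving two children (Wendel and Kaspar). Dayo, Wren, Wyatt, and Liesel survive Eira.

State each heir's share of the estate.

Ansel: ₹352,000; Oona: ₹84,000; Wendel: ₹42,000; Kaspar: ₹42,000; Dayo: ₹84,000; Wren: ₹84,000; Wyatt: ₹84,000; Liesel: ₹84,000

Ansel first takes ₹100,000, leaving a balance of ₹756,000. Ansel then takes one-third of the balance (₹252,000), for a total of ₹352,000. The remaining ₹504,000 passes to the descendants.
The descendants' portion (₹504,000) is divided into 6 shares of ₹84,000: Dayo, Wren, Wyatt, and Liesel each take ₹84,000; Gemma's ₹84,000 share passes to Gemma's issue; Pieter's ₹84,000 share passes to Pieter's issue.
Gemma's share (₹84,000) passes entirely to Oona.
Pieter's share (₹84,000) is divided into 2 shares of ₹42,000: Wendel and Kaspar each take ₹42,000.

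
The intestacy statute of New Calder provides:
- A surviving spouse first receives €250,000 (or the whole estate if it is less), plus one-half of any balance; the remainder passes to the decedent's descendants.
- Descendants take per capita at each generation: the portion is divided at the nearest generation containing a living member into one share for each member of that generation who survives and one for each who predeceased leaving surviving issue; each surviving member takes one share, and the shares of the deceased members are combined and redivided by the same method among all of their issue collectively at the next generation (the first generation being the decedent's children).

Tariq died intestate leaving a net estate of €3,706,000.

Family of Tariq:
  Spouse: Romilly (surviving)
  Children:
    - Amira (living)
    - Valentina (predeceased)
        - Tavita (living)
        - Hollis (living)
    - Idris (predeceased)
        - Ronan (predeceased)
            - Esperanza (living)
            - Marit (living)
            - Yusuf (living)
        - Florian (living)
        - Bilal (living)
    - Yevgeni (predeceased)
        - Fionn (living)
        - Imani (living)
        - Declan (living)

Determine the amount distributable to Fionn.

Fionn receives €162,000.

Romilly first takes €250,000, leaving a balance of €3,456,000. Romilly then takes one-half of the balance (€1,728,000), for a total of €1,978,000. The remaining €1,728,000 passes to the descendants.
The descendants' portion (€1,728,000) is divided at the children's generation into 4 shares of €432,000. Amira takes €432,000. The 3 shares of the deceased (Valentina, Idris, and Yevgeni) are combined into a pool of €1,296,000.
That pool (€1,296,000) is divided at the grandchildren's generation into 8 shares of €162,000. Tavita, Hollis, Florian, Bilal, Fionn, Imani, and Declan each take €162,000. The remaining share for the deceased Ronan (€162,000) is carried to the next generation.
That pool (€162,000) is divided at the great-grandchildren's generation equally among Esperanza, Marit, and Yusuf: €54,000 each.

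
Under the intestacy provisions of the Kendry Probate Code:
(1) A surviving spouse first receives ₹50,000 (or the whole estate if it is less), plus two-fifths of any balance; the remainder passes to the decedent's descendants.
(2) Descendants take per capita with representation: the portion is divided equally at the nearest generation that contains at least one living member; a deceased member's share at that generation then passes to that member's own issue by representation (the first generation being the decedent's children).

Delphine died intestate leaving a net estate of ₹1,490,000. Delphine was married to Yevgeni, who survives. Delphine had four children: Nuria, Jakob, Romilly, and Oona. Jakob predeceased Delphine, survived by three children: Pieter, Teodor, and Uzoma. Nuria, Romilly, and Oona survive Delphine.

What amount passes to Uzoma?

Yevgeni first takes ₹50,000, leaving a balance of ₹1,440,000. Yevgeni then takes two-fifths of the balance (₹576,000), for a total of ₹626,000. The remaining ₹864,000 passes to the descendants.
The descendants' portion (₹864,000) is divided into 4 shares of ₹216,000: Nuria, Romilly, and Oona each take ₹216,000; Jakob's ₹216,000 share passes to Jakob's issue.
Jakob's share (₹216,000) is divided into 3 shares of ₹72,000: Pieter, Teodor, and Uzoma each take ₹72,000.

Uzoma receives ₹72,000.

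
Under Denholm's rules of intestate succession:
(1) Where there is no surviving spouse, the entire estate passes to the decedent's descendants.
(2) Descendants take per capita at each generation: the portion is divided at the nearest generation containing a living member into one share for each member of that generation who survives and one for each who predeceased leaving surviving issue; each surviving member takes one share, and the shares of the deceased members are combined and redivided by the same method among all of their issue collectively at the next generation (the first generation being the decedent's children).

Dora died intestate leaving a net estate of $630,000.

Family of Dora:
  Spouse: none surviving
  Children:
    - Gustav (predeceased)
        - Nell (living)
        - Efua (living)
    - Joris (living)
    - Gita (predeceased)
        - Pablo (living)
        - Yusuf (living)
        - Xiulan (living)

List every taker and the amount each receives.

The entire $630,000 passes to the descendants.
That amount ($630,000) is divided at the children's generation into 3 shares of $210,000. Joris takes $210,000. The 2 shares of the deceased (Gustav and Gita) are combined into a pool of $420,000.
That pool ($420,000) is divided at the grandchildren's generation equally among Nell, Efua, Pablo, Yusuf, and Xiulan: $84,000 each.

Nell: $84,000; Efua: $84,000; Joris: $210,000; Pablo: $84,000; Yusuf: $84,000; Xiulan: $84,000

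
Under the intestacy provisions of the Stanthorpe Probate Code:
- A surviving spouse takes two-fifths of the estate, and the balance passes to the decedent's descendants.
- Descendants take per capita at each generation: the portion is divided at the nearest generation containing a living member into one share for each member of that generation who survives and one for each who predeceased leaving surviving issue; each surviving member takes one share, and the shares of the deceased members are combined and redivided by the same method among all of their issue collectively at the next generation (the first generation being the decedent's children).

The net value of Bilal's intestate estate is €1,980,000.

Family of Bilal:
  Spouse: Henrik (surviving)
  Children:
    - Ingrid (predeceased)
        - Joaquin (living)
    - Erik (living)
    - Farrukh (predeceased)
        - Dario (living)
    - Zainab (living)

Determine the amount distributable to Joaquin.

Henrik takes two-fifths of €1,980,000 = €792,000. The remaining €1,188,000 passes to the descendants.
The descendants' portion (€1,188,000) is divided at the children's generation into 4 shares of €297,000. Erik and Zainab each take €297,000. The 2 shares of the deceased (Ingrid and Farrukh) are combined into a pool of €594,000.
That pool (€594,000) is divided at the grandchildren's generation equally among Joaquin and Dario: €297,000 each.

Joaquin receives €297,000.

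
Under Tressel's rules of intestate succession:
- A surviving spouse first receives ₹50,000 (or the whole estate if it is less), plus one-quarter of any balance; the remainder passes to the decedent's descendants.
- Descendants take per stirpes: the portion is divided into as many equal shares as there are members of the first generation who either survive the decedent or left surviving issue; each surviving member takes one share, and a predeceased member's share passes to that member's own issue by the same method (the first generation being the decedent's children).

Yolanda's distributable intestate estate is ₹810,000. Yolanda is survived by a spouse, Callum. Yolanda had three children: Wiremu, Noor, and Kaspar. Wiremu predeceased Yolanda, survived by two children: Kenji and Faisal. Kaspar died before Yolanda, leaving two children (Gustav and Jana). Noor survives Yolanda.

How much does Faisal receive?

Faisal receives ₹95,000.

Callum first takes ₹50,000, leaving a balance of ₹760,000. Callum then takes one-quarter of the balance (₹190,000), for a total of ₹240,000. The remaining ₹570,000 passes to the descendants.
The descendants' portion (₹570,000) is divided into 3 shares of ₹190,000: Noor takes ₹190,000; Wiremu's ₹190,000 share passes to Wiremu's issue; Kaspar's ₹190,000 share passes to Kaspar's issue.
Wiremu's share (₹190,000) is divided into 2 shares of ₹95,000: Kenji and Faisal each take ₹95,000.
Kaspar's share (₹190,000) is divided into 2 shares of ₹95,000: Gustav and Jana each take ₹95,000.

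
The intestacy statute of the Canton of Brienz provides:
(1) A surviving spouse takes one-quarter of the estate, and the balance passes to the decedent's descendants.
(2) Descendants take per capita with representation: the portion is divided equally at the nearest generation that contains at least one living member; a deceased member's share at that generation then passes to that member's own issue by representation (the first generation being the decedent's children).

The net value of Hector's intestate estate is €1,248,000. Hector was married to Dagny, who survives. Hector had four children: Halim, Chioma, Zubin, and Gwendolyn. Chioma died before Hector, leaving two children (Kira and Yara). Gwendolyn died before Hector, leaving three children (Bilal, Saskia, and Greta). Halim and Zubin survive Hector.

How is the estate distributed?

Dagny: €312,000; Halim: €234,000; Kira: €117,000; Yara: €117,000; Zubin: €234,000; Bilal: €78,000; Saskia: €78,000; Greta: €78,000

Dagny takes one-quarter of €1,248,000 = €312,000. The remaining €936,000 passes to the descendants.
The descendants' portion (€936,000) is divided into 4 shares of €234,000: Halim and Zubin each take €234,000; Chioma's €234,000 share passes to Chioma's issue; Gwendolyn's €234,000 share passes to Gwendolyn's issue.
Chioma's share (€234,000) is divided into 2 shares of €117,000: Kira and Yara each take €117,000.
Gwendolyn's share (€234,000) is divided into 3 shares of €78,000: Bilal, Saskia, and Greta each take €78,000.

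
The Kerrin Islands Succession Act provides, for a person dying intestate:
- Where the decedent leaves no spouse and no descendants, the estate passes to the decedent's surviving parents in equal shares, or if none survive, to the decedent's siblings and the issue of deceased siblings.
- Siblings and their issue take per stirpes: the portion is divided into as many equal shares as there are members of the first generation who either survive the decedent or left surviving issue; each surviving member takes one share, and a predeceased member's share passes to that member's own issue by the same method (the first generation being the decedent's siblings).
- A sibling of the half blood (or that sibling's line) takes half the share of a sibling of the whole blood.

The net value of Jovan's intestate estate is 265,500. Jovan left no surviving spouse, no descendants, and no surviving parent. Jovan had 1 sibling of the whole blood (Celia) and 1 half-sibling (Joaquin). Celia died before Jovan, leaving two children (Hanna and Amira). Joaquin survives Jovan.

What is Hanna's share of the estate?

The entire 265,500 passes to the siblings and their issue.
Counting each half-blood sibling's line as half a unit, there are 3/2 units in 265,500, so one unit is 177,000. Whole-blood lines (Celia) take 177,000 each; half-blood lines (Joaquin) take 88,500 each.
Celia's share (177,000) is divided into 2 shares of 88,500: Hanna and Amira each take 88,500.

Hanna receives 88,500.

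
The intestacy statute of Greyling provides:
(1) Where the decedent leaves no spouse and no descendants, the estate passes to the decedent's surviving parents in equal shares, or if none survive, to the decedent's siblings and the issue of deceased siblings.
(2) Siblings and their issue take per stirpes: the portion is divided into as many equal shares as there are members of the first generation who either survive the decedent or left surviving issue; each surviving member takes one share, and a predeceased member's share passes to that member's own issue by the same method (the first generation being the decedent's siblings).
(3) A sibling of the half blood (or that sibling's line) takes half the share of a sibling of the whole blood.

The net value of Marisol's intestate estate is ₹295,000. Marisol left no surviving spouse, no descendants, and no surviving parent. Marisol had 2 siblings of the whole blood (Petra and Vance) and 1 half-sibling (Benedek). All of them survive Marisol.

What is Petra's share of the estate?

The entire ₹295,000 passes to the siblings and their issue.
Counting each half-blood sibling's line as half a unit, there are 5/2 units in ₹295,000, so one unit is ₹118,000. Whole-blood lines (Petra and Vance) take ₹118,000 each; half-blood lines (Benedek) take ₹59,000 each.

Petra receives ₹118,000.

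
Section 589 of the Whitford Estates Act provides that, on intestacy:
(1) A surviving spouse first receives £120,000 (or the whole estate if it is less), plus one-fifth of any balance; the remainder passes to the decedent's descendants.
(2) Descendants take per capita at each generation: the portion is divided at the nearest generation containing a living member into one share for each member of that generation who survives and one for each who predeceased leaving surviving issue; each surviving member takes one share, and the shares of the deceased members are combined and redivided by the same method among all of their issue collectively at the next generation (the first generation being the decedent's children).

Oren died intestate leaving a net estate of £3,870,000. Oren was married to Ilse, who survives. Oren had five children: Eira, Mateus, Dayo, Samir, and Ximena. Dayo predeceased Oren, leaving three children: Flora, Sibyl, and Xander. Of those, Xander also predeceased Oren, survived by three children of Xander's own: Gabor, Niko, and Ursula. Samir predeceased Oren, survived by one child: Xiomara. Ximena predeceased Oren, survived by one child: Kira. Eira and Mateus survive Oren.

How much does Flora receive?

Ilse first takes £120,000, leaving a balance of £3,750,000. Ilse then takes one-fifth of the balance (£750,000), for a total of £870,000. The remaining £3,000,000 passes to the descendants.
The descendants' portion (£3,000,000) is divided at the children's generation into 5 shares of £600,000. Eira and Mateus each take £600,000. The 3 shares of the deceased (Dayo, Samir, and Ximena) are combined into a pool of £1,800,000.
That pool (£1,800,000) is divided at the grandchildren's generation into 5 shares of £360,000. Flora, Sibyl, Xiomara, and Kira each take £360,000. The remaining share for the deceased Xander (£360,000) is carried to the next generation.
That pool (£360,000) is divided at the great-grandchildren's generation equally among Gabor, Niko, and Ursula: £120,000 each.

Flora receives £360,000.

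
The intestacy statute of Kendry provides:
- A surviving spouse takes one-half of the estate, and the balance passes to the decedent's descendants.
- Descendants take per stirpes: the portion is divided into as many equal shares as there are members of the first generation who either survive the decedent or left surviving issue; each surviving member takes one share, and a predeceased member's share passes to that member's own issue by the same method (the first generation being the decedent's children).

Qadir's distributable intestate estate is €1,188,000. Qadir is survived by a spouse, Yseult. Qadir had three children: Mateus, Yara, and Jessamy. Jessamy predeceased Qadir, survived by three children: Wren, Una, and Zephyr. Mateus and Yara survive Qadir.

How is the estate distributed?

Yseult: €594,000; Mateus: €198,000; Yara: €198,000; Wren: €66,000; Una: €66,000; Zephyr: €66,000

Yseult takes one-half of €1,188,000 = €594,000. The remaining €594,000 passes to the descendants.
The descendants' portion (€594,000) is divided into 3 shares of €198,000: Mateus and Yara each take €198,000; Jessamy's €198,000 share passes to Jessamy's issue.
Jessamy's share (€198,000) is divided into 3 shares of €66,000: Wren, Una, and Zephyr each take €66,000.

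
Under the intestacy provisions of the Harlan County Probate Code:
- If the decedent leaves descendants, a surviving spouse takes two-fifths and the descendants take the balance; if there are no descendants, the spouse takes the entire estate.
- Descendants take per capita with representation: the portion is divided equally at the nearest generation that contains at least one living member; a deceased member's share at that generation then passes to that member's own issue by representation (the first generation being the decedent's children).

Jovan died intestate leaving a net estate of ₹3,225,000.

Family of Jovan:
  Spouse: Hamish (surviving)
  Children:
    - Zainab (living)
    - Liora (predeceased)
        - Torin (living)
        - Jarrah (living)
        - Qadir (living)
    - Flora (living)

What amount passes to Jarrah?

Jarrah receives ₹215,000.

Hamish takes two-fifths of ₹3,225,000 = ₹1,290,000. The remaining ₹1,935,000 passes to the descendants.
The descendants' portion (₹1,935,000) is divided into 3 shares of ₹645,000: Zainab and Flora each take ₹645,000; Liora's ₹645,000 share passes to Liora's issue.
Liora's share (₹645,000) is divided into 3 shares of ₹215,000: Torin, Jarrah, and Qadir each take ₹215,000.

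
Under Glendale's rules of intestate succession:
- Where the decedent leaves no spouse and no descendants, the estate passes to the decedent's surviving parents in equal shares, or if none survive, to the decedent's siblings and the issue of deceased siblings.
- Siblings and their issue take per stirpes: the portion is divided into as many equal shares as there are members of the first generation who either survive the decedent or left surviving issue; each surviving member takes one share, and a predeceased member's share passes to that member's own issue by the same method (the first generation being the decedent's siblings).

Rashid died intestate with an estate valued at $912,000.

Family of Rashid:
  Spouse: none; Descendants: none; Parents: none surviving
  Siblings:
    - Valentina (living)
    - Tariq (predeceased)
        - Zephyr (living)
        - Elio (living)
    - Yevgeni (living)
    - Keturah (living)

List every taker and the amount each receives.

The entire $912,000 passes to the siblings and their issue.
That amount ($912,000) is divided into 4 shares of $228,000: Valentina, Yevgeni, and Keturah each take $228,000; Tariq's $228,000 share passes to Tariq's issue.
Tariq's share ($228,000) is divided into 2 shares of $114,000: Zephyr and Elio each take $114,000.

Valentina: $228,000; Zephyr: $114,000; Elio: $114,000; Yevgeni: $228,000; Keturah: $228,000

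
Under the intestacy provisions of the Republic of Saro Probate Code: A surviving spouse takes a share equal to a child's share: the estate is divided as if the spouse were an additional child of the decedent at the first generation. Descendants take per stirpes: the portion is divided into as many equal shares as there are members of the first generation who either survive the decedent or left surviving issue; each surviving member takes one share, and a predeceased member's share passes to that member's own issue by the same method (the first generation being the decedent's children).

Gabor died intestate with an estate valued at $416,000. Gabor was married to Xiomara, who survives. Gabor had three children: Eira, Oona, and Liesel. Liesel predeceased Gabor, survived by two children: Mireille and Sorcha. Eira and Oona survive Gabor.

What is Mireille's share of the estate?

The spouse counts as an additional share at the children's level, so there are 4 primary shares of $104,000. Xiomara takes one such share ($104,000).
The children's combined portion ($312,000) is divided into 3 shares of $104,000: Eira and Oona each take $104,000; Liesel's $104,000 share passes to Liesel's issue.
Liesel's share ($104,000) is divided into 2 shares of $52,000: Mireille and Sorcha each take $52,000.

Mireille receives $52,000.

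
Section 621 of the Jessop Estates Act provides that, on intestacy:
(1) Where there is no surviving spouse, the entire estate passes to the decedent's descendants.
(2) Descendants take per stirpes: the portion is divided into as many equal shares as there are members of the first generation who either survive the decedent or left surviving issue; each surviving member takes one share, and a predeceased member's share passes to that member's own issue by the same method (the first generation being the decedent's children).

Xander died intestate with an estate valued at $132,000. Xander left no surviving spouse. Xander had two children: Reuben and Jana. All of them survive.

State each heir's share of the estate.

Reuben: $66,000; Jana: $66,000

The entire $132,000 passes to the descendants.
That amount ($132,000) is divided into 2 shares of $66,000: Reuben and Jana each take $66,000.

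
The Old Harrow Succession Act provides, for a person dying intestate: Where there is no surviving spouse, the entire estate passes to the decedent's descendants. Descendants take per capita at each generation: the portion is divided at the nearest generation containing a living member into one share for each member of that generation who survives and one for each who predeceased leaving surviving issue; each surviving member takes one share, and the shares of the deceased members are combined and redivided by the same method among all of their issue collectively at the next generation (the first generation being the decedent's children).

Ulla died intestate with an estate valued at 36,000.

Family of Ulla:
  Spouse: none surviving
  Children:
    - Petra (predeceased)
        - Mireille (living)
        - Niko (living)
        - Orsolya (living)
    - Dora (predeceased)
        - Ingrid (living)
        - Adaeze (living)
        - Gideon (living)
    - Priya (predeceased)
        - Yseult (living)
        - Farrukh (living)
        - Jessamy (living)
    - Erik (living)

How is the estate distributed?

Mireille: 3,000; Niko: 3,000; Orsolya: 3,000; Ingrid: 3,000; Adaeze: 3,000; Gideon: 3,000; Yseult: 3,000; Farrukh: 3,000; Jessamy: 3,000; Erik: 9,000

The entire 36,000 passes to the descendants.
That amount (36,000) is divided at the children's generation into 4 shares of 9,000. Erik takes 9,000. The 3 shares of the deceased (Petra, Dora, and Priya) are combined into a pool of 27,000.
That pool (27,000) is divided at the grandchildren's generation equally among Mireille, Niko, Orsolya, Ingrid, Adaeze, Gideon, Yseult, Farrukh, and Jessamy: 3,000 each.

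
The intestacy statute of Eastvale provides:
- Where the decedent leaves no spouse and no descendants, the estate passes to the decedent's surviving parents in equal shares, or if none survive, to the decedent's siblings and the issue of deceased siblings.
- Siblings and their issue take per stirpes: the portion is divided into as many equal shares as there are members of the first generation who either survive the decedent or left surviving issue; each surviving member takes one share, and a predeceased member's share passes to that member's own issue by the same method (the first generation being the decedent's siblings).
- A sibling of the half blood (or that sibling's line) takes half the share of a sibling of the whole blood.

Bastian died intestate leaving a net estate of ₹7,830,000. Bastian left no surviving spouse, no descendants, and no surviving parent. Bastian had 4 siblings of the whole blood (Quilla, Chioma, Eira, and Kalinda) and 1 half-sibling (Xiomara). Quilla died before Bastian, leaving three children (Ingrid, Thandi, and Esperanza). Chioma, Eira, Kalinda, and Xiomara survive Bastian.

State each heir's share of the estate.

Ingrid: ₹580,000; Thandi: ₹580,000; Esperanza: ₹580,000; Chioma: ₹1,740,000; Eira: ₹1,740,000; Kalinda: ₹1,740,000; Xiomara: ₹870,000

The entire ₹7,830,000 passes to the siblings and their issue.
Counting each half-blood sibling's line as half a unit, there are 9/2 units in ₹7,830,000, so one unit is ₹1,740,000. Whole-blood lines (Quilla, Chioma, Eira, and Kalinda) take ₹1,740,000 each; half-blood lines (Xiomara) take ₹870,000 each.
Quilla's share (₹1,740,000) is divided into 3 shares of ₹580,000: Ingrid, Thandi, and Esperanza each take ₹580,000.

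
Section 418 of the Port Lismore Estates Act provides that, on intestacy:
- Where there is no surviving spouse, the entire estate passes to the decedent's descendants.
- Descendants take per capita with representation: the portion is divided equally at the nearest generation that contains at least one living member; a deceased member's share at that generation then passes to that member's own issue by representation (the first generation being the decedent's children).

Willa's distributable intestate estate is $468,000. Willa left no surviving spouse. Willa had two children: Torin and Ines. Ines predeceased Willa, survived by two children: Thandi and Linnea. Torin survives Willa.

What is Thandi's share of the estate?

Thandi receives $117,000.

The entire $468,000 passes to the descendants.
That amount ($468,000) is divided into 2 shares of $234,000: Torin takes $234,000; Ines's $234,000 share passes to Ines's issue.
Ines's share ($234,000) is divided into 2 shares of $117,000: Thandi and Linnea each take $117,000.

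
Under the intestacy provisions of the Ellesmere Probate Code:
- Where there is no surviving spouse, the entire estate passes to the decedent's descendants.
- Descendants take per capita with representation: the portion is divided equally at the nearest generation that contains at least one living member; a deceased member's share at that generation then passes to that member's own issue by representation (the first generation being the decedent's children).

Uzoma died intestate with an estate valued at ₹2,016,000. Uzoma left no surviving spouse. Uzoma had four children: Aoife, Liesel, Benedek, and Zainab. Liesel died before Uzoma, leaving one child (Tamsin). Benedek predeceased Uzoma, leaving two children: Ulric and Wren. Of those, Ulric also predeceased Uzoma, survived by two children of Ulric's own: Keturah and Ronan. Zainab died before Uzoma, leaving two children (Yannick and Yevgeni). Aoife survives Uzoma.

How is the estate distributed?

The entire ₹2,016,000 passes to the descendants.
That amount (₹2,016,000) is divided into 4 shares of ₹504,000: Aoife takes ₹504,000; Liesel's ₹504,000 share passes to Liesel's issue; Benedek's ₹504,000 share passes to Benedek's issue; Zainab's ₹504,000 share passes to Zainab's issue.
Liesel's share (₹504,000) passes entirely to Tamsin.
Benedek's share (₹504,000) is divided into 2 shares of ₹252,000: Wren takes ₹252,000; Ulric's ₹252,000 share passes to Ulric's issue.
Ulric's share (₹252,000) is divided into 2 shares of ₹126,000: Keturah and Ronan each take ₹126,000.
Zainab's share (₹504,000) is divided into 2 shares of ₹252,000: Yannick and Yevgeni each take ₹252,000.

Aoife: ₹504,000; Tamsin: ₹504,000; Keturah: ₹126,000; Ronan: ₹126,000; Wren: ₹252,000; Yannick: ₹252,000; Yevgeni: ₹252,000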